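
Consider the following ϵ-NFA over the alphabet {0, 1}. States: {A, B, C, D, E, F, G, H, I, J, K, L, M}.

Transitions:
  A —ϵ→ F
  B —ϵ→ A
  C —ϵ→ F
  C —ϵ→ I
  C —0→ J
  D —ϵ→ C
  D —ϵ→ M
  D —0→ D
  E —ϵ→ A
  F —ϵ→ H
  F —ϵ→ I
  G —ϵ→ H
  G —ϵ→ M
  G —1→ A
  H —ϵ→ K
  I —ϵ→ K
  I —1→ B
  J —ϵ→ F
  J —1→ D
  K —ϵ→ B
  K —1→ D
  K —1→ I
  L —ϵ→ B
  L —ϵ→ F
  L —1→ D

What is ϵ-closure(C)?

Start with {C}.
From C via ϵ: add F, I.
From F via ϵ: add H.
From I via ϵ: add K.
From K via ϵ: add B.
From B via ϵ: add A.
No new states can be added; the closed set is {A, B, C, F, H, I, K}.

{A, B, C, F, H, I, K}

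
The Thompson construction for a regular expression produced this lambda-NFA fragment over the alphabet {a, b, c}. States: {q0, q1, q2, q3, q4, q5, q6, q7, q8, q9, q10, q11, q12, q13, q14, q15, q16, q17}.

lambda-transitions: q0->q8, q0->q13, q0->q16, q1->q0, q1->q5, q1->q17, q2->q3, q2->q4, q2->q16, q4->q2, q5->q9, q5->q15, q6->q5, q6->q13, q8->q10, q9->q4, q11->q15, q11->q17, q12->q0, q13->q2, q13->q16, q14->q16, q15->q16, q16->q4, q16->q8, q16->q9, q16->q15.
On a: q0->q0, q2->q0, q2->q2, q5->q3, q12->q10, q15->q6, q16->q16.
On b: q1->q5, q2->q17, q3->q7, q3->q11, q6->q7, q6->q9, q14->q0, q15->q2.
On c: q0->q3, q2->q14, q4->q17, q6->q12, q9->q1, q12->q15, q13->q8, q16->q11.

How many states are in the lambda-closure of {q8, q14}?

Start with {q8, q14}.
From q8 via lambda: add q10.
From q14 via lambda: add q16.
From q16 via lambda: add q4, q9, q15.
From q4 via lambda: add q2.
From q2 via lambda: add q3.
lambda-closure = {q2, q3, q4, q8, q9, q10, q14, q15, q16}, which has 9 states.

9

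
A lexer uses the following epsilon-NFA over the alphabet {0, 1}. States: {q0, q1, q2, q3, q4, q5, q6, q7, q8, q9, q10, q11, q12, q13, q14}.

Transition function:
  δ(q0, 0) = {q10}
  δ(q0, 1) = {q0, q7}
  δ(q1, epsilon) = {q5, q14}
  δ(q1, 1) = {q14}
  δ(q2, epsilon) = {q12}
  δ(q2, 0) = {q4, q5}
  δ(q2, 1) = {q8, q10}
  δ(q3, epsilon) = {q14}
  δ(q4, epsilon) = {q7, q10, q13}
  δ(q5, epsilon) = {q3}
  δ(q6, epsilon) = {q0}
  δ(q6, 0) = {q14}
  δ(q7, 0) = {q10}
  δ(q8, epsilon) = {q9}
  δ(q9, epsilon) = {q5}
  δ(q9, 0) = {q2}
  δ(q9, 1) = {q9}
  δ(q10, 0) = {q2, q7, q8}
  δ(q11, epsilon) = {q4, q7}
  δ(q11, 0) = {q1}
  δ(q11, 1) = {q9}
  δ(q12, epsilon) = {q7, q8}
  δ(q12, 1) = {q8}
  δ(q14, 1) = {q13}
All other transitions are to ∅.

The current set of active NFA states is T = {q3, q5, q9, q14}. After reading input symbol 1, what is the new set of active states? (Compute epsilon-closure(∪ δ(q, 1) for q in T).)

q9 on 1 → {q9}.
q14 on 1 → {q13}.
No 1-transition from q3, q5.
Union after reading 1: {q9, q13}.
Now take the epsilon-closure:
From q9 via epsilon: add q5.
From q5 via epsilon: add q3.
From q3 via epsilon: add q14.
No new states can be added; the closed set is {q3, q5, q9, q13, q14}.

{q3, q5, q9, q13, q14}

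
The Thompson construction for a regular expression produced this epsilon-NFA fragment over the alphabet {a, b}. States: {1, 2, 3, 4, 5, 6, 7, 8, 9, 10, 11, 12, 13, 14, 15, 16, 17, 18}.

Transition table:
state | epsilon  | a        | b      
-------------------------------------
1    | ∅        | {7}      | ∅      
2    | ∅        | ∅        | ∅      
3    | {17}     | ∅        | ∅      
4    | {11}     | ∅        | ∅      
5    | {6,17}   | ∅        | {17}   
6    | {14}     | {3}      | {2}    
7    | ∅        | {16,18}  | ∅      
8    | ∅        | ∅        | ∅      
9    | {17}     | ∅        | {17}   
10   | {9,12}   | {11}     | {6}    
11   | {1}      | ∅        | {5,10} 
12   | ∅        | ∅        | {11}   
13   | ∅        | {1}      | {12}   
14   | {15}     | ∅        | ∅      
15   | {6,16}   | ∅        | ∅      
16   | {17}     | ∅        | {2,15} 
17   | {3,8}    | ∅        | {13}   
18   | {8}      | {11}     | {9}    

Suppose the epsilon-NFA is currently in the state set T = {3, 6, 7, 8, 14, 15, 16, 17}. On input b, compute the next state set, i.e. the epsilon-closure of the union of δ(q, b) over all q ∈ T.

{2, 3, 6, 8, 13, 14, 15, 16, 17}

6 on b → {2}.
16 on b → {2, 15}.
17 on b → {13}.
No b-transition from 3, 7, 8, 14, 15.
Union after reading b: {2, 13, 15}.
Now take the epsilon-closure:
From 15 via epsilon: add 6, 16.
From 6 via epsilon: add 14.
From 16 via epsilon: add 17.
From 17 via epsilon: add 3, 8.
No new states can be added; the closed set is {2, 3, 6, 8, 13, 14, 15, 16, 17}.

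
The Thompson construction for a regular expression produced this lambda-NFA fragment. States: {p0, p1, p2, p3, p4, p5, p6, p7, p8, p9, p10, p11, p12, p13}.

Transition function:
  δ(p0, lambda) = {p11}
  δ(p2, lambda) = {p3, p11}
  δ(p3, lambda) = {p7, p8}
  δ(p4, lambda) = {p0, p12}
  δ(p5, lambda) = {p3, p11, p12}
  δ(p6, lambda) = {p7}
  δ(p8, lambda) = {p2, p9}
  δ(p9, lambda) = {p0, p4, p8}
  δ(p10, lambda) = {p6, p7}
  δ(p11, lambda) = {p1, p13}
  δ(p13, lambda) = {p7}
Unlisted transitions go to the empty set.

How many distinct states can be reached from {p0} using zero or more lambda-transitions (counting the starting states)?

5

Start with {p0}.
From p0 via lambda: add p11.
From p11 via lambda: add p1, p13.
From p13 via lambda: add p7.
lambda-closure = {p0, p1, p7, p11, p13}, which has 5 states.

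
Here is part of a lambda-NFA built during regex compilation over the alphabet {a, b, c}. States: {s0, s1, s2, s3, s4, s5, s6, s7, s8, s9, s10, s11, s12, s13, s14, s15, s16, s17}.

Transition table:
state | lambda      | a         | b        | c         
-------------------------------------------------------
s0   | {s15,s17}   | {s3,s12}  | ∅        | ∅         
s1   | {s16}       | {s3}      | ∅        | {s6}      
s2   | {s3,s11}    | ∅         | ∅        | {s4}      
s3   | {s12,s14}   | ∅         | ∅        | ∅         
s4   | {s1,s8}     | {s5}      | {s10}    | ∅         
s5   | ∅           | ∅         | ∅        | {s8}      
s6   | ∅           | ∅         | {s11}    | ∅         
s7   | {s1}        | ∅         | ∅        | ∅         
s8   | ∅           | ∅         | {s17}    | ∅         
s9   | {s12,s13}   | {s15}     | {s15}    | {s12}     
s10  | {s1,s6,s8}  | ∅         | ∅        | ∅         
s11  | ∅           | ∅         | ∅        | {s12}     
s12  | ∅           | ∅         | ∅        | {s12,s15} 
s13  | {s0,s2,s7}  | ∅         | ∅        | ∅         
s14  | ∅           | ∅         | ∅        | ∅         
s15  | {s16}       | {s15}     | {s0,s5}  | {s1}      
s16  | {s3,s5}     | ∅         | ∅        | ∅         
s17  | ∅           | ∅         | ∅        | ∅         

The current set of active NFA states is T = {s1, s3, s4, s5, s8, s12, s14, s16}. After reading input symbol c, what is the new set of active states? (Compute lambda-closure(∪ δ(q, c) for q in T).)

s1 on c → {s6}.
s5 on c → {s8}.
s12 on c → {s12, s15}.
No c-transition from s3, s4, s8, s14, s16.
Union after reading c: {s6, s8, s12, s15}.
Now take the lambda-closure:
From s15 via lambda: add s16.
From s16 via lambda: add s3, s5.
From s3 via lambda: add s14.
No new states can be added; the closed set is {s3, s5, s6, s8, s12, s14, s15, s16}.

{s3, s5, s6, s8, s12, s14, s15, s16}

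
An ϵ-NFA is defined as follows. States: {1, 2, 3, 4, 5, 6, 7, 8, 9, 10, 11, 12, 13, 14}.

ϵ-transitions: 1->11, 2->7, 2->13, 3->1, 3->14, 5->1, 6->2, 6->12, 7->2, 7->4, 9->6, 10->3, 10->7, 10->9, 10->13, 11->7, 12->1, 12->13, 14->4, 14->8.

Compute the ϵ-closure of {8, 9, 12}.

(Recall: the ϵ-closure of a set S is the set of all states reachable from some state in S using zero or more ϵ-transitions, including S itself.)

Start with {8, 9, 12}.
From 9 via ϵ: add 6.
From 12 via ϵ: add 1, 13.
From 1 via ϵ: add 11.
From 6 via ϵ: add 2.
From 2 via ϵ: add 7.
From 7 via ϵ: add 4.
No new states can be added; the closed set is {1, 2, 4, 6, 7, 8, 9, 11, 12, 13}.

{1, 2, 4, 6, 7, 8, 9, 11, 12, 13}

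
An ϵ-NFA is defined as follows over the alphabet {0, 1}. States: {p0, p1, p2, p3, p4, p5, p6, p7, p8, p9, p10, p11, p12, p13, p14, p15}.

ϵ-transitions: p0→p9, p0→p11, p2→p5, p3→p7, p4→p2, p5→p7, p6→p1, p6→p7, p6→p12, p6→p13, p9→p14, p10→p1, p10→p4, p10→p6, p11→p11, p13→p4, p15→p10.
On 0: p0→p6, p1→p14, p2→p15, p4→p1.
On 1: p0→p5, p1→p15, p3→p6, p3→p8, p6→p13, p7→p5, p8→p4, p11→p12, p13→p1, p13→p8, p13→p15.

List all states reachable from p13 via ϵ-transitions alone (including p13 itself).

{p2, p4, p5, p7, p13}

Start with {p13}.
From p13 via ϵ: add p4.
From p4 via ϵ: add p2.
From p2 via ϵ: add p5.
From p5 via ϵ: add p7.
No new states can be added; the closed set is {p2, p4, p5, p7, p13}.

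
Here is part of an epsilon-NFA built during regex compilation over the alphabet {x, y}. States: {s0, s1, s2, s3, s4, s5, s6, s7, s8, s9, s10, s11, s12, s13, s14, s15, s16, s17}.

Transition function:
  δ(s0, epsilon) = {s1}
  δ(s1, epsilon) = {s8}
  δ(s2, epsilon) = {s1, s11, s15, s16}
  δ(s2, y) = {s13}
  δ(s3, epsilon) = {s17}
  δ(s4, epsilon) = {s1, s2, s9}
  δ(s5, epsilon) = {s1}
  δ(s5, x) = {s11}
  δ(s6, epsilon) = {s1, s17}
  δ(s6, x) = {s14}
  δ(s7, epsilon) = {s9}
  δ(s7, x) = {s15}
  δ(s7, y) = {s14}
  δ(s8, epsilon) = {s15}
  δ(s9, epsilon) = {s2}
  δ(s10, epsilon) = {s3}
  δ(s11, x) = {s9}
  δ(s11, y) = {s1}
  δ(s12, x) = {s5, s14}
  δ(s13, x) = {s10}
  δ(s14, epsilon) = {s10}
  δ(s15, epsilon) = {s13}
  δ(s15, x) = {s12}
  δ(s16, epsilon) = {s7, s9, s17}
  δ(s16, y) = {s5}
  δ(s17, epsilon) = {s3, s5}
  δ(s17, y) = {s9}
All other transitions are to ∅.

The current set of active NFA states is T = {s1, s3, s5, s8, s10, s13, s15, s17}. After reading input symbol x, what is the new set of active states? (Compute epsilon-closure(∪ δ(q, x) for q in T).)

s5 on x → {s11}.
s13 on x → {s10}.
s15 on x → {s12}.
No x-transition from s1, s3, s8, s10, s17.
Union after reading x: {s10, s11, s12}.
Now take the epsilon-closure:
From s10 via epsilon: add s3.
From s3 via epsilon: add s17.
From s17 via epsilon: add s5.
From s5 via epsilon: add s1.
From s1 via epsilon: add s8.
From s8 via epsilon: add s15.
From s15 via epsilon: add s13.
No new states can be added; the closed set is {s1, s3, s5, s8, s10, s11, s12, s13, s15, s17}.

{s1, s3, s5, s8, s10, s11, s12, s13, s15, s17}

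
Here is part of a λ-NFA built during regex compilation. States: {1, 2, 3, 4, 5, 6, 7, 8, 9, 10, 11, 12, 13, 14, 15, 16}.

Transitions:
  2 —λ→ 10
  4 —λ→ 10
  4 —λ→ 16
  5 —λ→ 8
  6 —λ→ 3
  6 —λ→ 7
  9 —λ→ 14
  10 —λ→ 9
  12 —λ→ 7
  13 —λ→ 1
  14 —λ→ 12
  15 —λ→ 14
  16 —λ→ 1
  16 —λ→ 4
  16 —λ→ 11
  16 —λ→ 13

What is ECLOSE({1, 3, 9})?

Start with {1, 3, 9}.
From 9 via λ: add 14.
From 14 via λ: add 12.
From 12 via λ: add 7.
No new states can be added; the closed set is {1, 3, 7, 9, 12, 14}.

{1, 3, 7, 9, 12, 14}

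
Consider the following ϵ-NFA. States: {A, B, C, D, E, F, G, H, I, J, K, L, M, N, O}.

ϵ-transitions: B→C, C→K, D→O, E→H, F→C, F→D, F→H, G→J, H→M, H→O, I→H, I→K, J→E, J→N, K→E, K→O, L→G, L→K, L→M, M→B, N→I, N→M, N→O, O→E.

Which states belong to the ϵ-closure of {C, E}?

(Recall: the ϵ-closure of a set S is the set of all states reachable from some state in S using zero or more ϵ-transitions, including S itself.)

{B, C, E, H, K, M, O}

Start with {C, E}.
From C via ϵ: add K.
From E via ϵ: add H.
From H via ϵ: add M, O.
From M via ϵ: add B.
No new states can be added; the closed set is {B, C, E, H, K, M, O}.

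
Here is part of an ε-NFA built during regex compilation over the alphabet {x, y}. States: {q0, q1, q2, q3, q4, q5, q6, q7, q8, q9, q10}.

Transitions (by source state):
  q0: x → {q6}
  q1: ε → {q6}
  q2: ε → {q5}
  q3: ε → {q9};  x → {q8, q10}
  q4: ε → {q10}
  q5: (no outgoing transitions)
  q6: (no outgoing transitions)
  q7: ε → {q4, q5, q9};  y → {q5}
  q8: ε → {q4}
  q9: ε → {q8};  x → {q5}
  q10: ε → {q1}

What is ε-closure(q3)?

Start with {q3}.
From q3 via ε: add q9.
From q9 via ε: add q8.
From q8 via ε: add q4.
From q4 via ε: add q10.
From q10 via ε: add q1.
From q1 via ε: add q6.
No new states can be added; the closed set is {q1, q3, q4, q6, q8, q9, q10}.

{q1, q3, q4, q6, q8, q9, q10}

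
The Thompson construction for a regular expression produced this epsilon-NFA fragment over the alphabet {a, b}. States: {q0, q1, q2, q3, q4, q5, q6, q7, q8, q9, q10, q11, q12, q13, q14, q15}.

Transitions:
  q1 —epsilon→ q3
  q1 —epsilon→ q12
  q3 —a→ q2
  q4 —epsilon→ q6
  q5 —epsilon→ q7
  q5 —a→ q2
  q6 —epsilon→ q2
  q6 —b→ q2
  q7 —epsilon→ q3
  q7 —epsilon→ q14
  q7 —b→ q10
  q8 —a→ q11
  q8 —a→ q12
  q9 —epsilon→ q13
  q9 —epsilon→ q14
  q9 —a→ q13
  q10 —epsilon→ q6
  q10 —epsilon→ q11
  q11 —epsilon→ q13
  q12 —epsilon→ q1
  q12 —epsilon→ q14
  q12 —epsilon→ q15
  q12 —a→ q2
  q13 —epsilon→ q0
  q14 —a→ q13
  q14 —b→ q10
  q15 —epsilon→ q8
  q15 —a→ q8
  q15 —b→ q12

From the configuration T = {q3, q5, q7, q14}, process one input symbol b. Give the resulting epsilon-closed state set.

q7 on b → {q10}.
q14 on b → {q10}.
No b-transition from q3, q5.
Union after reading b: {q10}.
Now take the epsilon-closure:
From q10 via epsilon: add q6, q11.
From q6 via epsilon: add q2.
From q11 via epsilon: add q13.
From q13 via epsilon: add q0.
No new states can be added; the closed set is {q0, q2, q6, q10, q11, q13}.

{q0, q2, q6, q10, q11, q13}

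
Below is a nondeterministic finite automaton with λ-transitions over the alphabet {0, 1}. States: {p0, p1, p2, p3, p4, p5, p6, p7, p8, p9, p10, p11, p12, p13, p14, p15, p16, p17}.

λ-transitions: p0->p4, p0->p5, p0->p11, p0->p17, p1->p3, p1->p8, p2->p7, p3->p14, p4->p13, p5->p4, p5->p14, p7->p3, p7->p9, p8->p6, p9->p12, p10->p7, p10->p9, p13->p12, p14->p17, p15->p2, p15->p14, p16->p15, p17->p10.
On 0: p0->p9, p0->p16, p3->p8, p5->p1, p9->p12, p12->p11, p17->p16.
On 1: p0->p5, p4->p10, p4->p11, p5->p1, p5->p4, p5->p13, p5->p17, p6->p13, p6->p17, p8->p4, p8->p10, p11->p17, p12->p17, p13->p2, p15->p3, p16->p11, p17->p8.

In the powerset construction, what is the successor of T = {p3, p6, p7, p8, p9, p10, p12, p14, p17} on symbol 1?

p6 on 1 → {p13, p17}.
p8 on 1 → {p4, p10}.
p12 on 1 → {p17}.
p17 on 1 → {p8}.
No 1-transition from p3, p7, p9, p10, p14.
Union after reading 1: {p4, p8, p10, p13, p17}.
Now take the λ-closure:
From p8 via λ: add p6.
From p10 via λ: add p7, p9.
From p13 via λ: add p12.
From p7 via λ: add p3.
From p3 via λ: add p14.
No new states can be added; the closed set is {p3, p4, p6, p7, p8, p9, p10, p12, p13, p14, p17}.

{p3, p4, p6, p7, p8, p9, p10, p12, p13, p14, p17}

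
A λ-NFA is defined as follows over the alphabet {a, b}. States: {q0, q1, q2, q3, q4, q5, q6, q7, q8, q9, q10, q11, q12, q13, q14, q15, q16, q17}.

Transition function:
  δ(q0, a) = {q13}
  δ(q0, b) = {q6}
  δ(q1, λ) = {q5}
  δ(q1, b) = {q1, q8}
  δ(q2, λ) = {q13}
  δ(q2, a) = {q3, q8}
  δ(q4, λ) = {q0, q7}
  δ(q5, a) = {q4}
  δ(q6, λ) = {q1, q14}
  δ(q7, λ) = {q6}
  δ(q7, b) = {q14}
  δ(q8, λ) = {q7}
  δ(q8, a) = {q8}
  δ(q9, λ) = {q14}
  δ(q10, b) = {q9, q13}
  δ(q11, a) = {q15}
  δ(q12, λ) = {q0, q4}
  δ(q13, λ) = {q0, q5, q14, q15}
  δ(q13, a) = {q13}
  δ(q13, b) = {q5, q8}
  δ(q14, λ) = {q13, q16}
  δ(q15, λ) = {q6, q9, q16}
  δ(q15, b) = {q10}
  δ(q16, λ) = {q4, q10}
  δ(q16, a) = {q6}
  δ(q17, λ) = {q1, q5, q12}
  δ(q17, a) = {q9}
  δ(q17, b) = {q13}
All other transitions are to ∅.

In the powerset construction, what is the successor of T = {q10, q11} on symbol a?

{q0, q1, q4, q5, q6, q7, q9, q10, q13, q14, q15, q16}

q11 on a → {q15}.
No a-transition from q10.
Union after reading a: {q15}.
Now take the λ-closure:
From q15 via λ: add q6, q9, q16.
From q6 via λ: add q1, q14.
From q16 via λ: add q4, q10.
From q1 via λ: add q5.
From q4 via λ: add q0, q7.
From q14 via λ: add q13.
No new states can be added; the closed set is {q0, q1, q4, q5, q6, q7, q9, q10, q13, q14, q15, q16}.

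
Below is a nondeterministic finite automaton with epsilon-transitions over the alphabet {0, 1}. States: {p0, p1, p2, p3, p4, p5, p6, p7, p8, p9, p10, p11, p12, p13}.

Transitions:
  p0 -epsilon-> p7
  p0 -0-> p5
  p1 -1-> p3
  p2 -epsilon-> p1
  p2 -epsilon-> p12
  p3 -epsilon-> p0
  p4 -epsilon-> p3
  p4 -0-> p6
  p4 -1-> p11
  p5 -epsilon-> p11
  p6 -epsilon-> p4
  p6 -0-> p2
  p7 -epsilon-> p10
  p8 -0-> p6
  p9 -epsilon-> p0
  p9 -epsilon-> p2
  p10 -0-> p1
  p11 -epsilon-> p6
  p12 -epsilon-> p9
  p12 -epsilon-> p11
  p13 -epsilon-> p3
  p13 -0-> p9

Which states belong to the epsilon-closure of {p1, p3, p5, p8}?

Start with {p1, p3, p5, p8}.
From p3 via epsilon: add p0.
From p5 via epsilon: add p11.
From p0 via epsilon: add p7.
From p11 via epsilon: add p6.
From p6 via epsilon: add p4.
From p7 via epsilon: add p10.
No new states can be added; the closed set is {p0, p1, p3, p4, p5, p6, p7, p8, p10, p11}.

{p0, p1, p3, p4, p5, p6, p7, p8, p10, p11}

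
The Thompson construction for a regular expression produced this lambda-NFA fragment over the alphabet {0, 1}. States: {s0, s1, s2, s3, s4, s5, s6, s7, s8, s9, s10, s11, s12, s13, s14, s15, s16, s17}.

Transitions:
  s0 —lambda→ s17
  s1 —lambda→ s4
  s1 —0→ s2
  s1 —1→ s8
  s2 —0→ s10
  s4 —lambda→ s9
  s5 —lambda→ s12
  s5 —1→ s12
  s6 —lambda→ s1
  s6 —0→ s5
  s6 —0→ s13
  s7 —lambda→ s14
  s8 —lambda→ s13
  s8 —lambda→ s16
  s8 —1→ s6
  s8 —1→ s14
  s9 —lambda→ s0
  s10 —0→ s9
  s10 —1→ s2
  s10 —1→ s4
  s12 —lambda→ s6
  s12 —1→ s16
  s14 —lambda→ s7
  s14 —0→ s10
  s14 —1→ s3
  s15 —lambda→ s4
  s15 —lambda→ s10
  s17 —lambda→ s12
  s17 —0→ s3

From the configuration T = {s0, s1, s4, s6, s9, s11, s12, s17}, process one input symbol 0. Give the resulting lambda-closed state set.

s1 on 0 → {s2}.
s6 on 0 → {s5, s13}.
s17 on 0 → {s3}.
No 0-transition from s0, s4, s9, s11, s12.
Union after reading 0: {s2, s3, s5, s13}.
Now take the lambda-closure:
From s5 via lambda: add s12.
From s12 via lambda: add s6.
From s6 via lambda: add s1.
From s1 via lambda: add s4.
From s4 via lambda: add s9.
From s9 via lambda: add s0.
From s0 via lambda: add s17.
No new states can be added; the closed set is {s0, s1, s2, s3, s4, s5, s6, s9, s12, s13, s17}.

{s0, s1, s2, s3, s4, s5, s6, s9, s12, s13, s17}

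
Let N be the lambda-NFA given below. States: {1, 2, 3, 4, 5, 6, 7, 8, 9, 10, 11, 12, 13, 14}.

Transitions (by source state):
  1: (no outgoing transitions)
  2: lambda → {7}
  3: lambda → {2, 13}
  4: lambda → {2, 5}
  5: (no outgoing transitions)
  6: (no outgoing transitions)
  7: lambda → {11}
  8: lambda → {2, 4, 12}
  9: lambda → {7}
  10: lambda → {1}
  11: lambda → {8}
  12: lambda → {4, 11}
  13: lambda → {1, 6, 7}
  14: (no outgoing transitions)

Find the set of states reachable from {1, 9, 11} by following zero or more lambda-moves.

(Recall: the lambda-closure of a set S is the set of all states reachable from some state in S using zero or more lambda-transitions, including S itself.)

Start with {1, 9, 11}.
From 9 via lambda: add 7.
From 11 via lambda: add 8.
From 8 via lambda: add 2, 4, 12.
From 4 via lambda: add 5.
No new states can be added; the closed set is {1, 2, 4, 5, 7, 8, 9, 11, 12}.

{1, 2, 4, 5, 7, 8, 9, 11, 12}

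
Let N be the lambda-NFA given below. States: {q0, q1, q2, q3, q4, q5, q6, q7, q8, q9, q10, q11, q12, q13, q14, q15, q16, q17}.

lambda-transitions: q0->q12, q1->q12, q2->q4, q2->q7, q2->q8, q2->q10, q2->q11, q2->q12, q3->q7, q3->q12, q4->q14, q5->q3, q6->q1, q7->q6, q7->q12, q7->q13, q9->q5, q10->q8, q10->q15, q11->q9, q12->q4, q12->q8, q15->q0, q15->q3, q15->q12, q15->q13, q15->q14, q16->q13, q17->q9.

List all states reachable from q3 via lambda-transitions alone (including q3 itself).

{q1, q3, q4, q6, q7, q8, q12, q13, q14}

Start with {q3}.
From q3 via lambda: add q7, q12.
From q7 via lambda: add q6, q13.
From q12 via lambda: add q4, q8.
From q4 via lambda: add q14.
From q6 via lambda: add q1.
No new states can be added; the closed set is {q1, q3, q4, q6, q7, q8, q12, q13, q14}.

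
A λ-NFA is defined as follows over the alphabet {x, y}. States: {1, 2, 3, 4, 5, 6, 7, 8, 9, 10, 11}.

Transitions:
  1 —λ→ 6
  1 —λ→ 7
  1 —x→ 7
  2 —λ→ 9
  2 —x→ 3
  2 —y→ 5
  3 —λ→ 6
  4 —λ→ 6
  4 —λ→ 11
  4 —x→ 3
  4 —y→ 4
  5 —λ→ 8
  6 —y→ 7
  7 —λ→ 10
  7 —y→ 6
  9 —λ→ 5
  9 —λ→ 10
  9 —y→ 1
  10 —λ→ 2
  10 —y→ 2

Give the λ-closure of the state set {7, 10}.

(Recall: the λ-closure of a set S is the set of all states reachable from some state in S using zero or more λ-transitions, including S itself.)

Start with {7, 10}.
From 10 via λ: add 2.
From 2 via λ: add 9.
From 9 via λ: add 5.
From 5 via λ: add 8.
No new states can be added; the closed set is {2, 5, 7, 8, 9, 10}.

{2, 5, 7, 8, 9, 10}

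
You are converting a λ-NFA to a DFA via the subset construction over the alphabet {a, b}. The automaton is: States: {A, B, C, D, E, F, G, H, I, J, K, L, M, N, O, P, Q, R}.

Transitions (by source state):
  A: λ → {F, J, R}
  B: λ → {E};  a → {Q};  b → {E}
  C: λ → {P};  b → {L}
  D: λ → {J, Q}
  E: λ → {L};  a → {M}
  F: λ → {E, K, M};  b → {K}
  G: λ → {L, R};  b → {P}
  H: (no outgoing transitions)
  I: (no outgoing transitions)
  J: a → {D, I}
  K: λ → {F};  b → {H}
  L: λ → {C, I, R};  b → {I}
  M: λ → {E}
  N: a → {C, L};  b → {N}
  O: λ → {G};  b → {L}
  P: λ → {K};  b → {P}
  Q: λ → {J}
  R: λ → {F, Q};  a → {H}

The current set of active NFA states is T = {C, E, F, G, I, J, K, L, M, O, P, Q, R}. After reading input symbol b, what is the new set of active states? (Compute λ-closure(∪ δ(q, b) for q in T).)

C on b → {L}.
F on b → {K}.
G on b → {P}.
K on b → {H}.
L on b → {I}.
O on b → {L}.
P on b → {P}.
No b-transition from E, I, J, M, Q, R.
Union after reading b: {H, I, K, L, P}.
Now take the λ-closure:
From K via λ: add F.
From L via λ: add C, R.
From F via λ: add E, M.
From R via λ: add Q.
From Q via λ: add J.
No new states can be added; the closed set is {C, E, F, H, I, J, K, L, M, P, Q, R}.

{C, E, F, H, I, J, K, L, M, P, Q, R}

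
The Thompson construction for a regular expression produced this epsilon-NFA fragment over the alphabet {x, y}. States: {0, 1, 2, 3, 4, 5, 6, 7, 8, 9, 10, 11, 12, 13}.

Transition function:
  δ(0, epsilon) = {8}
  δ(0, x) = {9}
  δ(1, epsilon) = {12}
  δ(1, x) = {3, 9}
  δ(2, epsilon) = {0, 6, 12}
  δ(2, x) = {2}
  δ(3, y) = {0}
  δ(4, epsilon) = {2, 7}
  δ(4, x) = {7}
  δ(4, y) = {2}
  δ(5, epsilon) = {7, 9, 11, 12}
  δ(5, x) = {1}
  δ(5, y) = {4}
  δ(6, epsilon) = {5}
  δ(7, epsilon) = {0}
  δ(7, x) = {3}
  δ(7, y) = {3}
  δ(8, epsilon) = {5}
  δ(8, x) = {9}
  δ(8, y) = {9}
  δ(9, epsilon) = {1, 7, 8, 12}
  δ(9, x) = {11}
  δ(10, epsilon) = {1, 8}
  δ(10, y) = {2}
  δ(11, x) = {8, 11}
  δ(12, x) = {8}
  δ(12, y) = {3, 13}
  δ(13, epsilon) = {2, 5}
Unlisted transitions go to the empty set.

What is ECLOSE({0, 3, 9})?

Start with {0, 3, 9}.
From 0 via epsilon: add 8.
From 9 via epsilon: add 1, 7, 12.
From 8 via epsilon: add 5.
From 5 via epsilon: add 11.
No new states can be added; the closed set is {0, 1, 3, 5, 7, 8, 9, 11, 12}.

{0, 1, 3, 5, 7, 8, 9, 11, 12}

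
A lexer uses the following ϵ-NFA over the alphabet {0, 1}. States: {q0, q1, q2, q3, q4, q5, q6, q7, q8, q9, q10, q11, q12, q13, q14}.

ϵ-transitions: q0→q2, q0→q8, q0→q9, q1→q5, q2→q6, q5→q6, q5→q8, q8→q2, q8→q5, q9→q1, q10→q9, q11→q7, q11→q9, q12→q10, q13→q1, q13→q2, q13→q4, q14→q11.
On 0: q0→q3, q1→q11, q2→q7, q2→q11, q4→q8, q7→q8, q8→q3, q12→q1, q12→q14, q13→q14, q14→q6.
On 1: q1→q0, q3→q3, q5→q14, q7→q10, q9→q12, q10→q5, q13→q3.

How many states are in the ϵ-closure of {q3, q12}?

9

Start with {q3, q12}.
From q12 via ϵ: add q10.
From q10 via ϵ: add q9.
From q9 via ϵ: add q1.
From q1 via ϵ: add q5.
From q5 via ϵ: add q6, q8.
From q8 via ϵ: add q2.
ϵ-closure = {q1, q2, q3, q5, q6, q8, q9, q10, q12}, which has 9 states.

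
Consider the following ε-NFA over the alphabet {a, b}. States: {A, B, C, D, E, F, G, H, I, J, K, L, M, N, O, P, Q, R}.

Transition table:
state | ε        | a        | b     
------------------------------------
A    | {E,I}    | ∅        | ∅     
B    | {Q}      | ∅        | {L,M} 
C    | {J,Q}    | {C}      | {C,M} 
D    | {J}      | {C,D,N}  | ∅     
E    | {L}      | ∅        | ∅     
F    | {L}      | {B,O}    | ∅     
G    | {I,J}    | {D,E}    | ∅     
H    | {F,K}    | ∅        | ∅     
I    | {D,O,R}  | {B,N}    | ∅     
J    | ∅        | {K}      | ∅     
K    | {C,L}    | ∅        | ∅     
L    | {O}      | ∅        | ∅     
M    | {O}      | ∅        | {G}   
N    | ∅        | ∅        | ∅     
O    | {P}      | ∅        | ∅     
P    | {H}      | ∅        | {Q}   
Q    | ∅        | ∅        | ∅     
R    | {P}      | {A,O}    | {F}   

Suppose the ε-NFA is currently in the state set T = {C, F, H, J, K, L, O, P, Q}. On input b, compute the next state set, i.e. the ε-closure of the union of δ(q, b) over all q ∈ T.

{C, F, H, J, K, L, M, O, P, Q}

C on b → {C, M}.
P on b → {Q}.
No b-transition from F, H, J, K, L, O, Q.
Union after reading b: {C, M, Q}.
Now take the ε-closure:
From C via ε: add J.
From M via ε: add O.
From O via ε: add P.
From P via ε: add H.
From H via ε: add F, K.
From F via ε: add L.
No new states can be added; the closed set is {C, F, H, J, K, L, M, O, P, Q}.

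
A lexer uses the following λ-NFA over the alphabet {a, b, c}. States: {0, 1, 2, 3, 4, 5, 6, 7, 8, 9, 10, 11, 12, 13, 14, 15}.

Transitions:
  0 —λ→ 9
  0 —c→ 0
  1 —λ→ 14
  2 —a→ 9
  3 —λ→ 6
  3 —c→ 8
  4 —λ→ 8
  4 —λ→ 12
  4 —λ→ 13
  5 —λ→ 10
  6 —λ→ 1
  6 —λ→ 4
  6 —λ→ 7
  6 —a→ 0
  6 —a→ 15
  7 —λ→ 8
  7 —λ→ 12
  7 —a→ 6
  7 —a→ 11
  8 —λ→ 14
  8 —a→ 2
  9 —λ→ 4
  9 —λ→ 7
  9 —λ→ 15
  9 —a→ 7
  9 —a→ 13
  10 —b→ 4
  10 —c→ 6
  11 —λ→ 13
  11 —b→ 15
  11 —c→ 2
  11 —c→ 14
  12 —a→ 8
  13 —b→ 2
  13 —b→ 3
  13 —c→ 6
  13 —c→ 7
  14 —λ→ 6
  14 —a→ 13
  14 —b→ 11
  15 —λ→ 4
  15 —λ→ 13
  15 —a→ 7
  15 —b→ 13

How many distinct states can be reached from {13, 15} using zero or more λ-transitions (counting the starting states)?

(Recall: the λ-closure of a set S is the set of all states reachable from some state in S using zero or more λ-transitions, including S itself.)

9

Start with {13, 15}.
From 15 via λ: add 4.
From 4 via λ: add 8, 12.
From 8 via λ: add 14.
From 14 via λ: add 6.
From 6 via λ: add 1, 7.
λ-closure = {1, 4, 6, 7, 8, 12, 13, 14, 15}, which has 9 states.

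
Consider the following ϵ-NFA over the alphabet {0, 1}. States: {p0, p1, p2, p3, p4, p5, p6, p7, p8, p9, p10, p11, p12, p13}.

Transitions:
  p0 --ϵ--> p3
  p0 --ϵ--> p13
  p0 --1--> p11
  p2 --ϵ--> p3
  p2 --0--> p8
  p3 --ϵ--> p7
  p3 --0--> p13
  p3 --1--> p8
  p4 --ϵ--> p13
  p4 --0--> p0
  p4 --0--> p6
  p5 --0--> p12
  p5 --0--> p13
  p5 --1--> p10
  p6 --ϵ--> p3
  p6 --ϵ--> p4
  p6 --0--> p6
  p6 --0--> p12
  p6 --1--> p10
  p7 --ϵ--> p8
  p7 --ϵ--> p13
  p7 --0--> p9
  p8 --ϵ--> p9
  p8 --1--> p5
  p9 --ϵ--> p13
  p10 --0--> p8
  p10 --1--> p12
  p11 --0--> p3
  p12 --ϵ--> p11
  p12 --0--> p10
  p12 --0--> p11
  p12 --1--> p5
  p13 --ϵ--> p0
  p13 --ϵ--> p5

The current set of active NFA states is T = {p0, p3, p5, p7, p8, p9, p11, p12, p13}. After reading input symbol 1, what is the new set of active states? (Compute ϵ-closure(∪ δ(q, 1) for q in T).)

p0 on 1 → {p11}.
p3 on 1 → {p8}.
p5 on 1 → {p10}.
p8 on 1 → {p5}.
p12 on 1 → {p5}.
No 1-transition from p7, p9, p11, p13.
Union after reading 1: {p5, p8, p10, p11}.
Now take the ϵ-closure:
From p8 via ϵ: add p9.
From p9 via ϵ: add p13.
From p13 via ϵ: add p0.
From p0 via ϵ: add p3.
From p3 via ϵ: add p7.
No new states can be added; the closed set is {p0, p3, p5, p7, p8, p9, p10, p11, p13}.

{p0, p3, p5, p7, p8, p9, p10, p11, p13}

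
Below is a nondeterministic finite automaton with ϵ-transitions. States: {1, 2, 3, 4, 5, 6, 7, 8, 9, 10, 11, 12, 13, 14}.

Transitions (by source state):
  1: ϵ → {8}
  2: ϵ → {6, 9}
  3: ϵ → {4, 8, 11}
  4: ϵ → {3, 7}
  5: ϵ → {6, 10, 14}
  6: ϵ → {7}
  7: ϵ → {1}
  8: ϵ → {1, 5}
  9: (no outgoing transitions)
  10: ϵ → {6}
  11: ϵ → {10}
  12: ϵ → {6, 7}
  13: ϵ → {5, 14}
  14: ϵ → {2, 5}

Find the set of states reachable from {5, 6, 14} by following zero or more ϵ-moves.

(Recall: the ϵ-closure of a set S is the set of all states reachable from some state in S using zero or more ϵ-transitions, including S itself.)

{1, 2, 5, 6, 7, 8, 9, 10, 14}

Start with {5, 6, 14}.
From 5 via ϵ: add 10.
From 6 via ϵ: add 7.
From 14 via ϵ: add 2.
From 2 via ϵ: add 9.
From 7 via ϵ: add 1.
From 1 via ϵ: add 8.
No new states can be added; the closed set is {1, 2, 5, 6, 7, 8, 9, 10, 14}.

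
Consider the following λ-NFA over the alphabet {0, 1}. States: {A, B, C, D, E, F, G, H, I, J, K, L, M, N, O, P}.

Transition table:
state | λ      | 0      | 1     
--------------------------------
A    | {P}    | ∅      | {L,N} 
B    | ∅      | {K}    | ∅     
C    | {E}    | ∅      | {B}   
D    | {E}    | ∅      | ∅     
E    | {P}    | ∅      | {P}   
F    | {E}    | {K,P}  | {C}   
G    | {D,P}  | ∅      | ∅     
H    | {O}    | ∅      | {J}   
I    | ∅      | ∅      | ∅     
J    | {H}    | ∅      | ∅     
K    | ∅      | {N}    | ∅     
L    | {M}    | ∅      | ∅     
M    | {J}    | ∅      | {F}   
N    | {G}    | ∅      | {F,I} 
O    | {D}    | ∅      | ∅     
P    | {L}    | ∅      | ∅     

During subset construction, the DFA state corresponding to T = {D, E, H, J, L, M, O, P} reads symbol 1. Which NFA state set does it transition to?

E on 1 → {P}.
H on 1 → {J}.
M on 1 → {F}.
No 1-transition from D, J, L, O, P.
Union after reading 1: {F, J, P}.
Now take the λ-closure:
From F via λ: add E.
From J via λ: add H.
From P via λ: add L.
From H via λ: add O.
From L via λ: add M.
From O via λ: add D.
No new states can be added; the closed set is {D, E, F, H, J, L, M, O, P}.

{D, E, F, H, J, L, M, O, P}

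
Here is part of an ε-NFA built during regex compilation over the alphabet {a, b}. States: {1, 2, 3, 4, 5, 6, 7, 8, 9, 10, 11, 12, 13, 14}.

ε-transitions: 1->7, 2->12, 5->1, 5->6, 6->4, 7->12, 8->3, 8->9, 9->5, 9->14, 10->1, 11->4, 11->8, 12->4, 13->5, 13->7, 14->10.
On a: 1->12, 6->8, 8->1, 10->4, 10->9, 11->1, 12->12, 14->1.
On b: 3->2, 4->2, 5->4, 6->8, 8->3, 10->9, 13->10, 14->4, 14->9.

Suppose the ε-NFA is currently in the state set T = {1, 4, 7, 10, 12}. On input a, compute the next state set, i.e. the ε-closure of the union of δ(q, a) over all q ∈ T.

{1, 4, 5, 6, 7, 9, 10, 12, 14}

1 on a → {12}.
10 on a → {4, 9}.
12 on a → {12}.
No a-transition from 4, 7.
Union after reading a: {4, 9, 12}.
Now take the ε-closure:
From 9 via ε: add 5, 14.
From 5 via ε: add 1, 6.
From 14 via ε: add 10.
From 1 via ε: add 7.
No new states can be added; the closed set is {1, 4, 5, 6, 7, 9, 10, 12, 14}.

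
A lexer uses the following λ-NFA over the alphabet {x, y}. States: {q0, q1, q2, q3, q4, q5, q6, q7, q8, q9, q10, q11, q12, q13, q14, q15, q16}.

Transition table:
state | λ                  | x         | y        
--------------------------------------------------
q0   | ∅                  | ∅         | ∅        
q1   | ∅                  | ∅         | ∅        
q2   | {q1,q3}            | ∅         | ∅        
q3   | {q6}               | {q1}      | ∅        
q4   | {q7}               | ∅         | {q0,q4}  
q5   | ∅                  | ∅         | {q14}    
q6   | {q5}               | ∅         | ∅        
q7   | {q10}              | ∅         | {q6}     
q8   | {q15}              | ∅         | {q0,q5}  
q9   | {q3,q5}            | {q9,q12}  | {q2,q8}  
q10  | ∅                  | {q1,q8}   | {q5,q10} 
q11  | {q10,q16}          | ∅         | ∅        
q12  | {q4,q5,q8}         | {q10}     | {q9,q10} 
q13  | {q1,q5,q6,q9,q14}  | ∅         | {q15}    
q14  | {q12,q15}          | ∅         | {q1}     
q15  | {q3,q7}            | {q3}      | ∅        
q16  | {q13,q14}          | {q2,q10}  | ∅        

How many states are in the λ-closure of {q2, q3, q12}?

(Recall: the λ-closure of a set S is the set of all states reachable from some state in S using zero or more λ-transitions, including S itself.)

Start with {q2, q3, q12}.
From q2 via λ: add q1.
From q3 via λ: add q6.
From q12 via λ: add q4, q5, q8.
From q4 via λ: add q7.
From q8 via λ: add q15.
From q7 via λ: add q10.
λ-closure = {q1, q2, q3, q4, q5, q6, q7, q8, q10, q12, q15}, which has 11 states.

11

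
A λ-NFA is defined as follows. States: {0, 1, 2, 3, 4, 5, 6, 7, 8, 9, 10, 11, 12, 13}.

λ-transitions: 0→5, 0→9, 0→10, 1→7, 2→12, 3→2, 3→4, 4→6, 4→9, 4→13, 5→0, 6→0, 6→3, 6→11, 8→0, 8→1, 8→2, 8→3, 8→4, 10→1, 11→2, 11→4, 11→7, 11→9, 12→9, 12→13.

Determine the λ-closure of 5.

{0, 1, 5, 7, 9, 10}

Start with {5}.
From 5 via λ: add 0.
From 0 via λ: add 9, 10.
From 10 via λ: add 1.
From 1 via λ: add 7.
No new states can be added; the closed set is {0, 1, 5, 7, 9, 10}.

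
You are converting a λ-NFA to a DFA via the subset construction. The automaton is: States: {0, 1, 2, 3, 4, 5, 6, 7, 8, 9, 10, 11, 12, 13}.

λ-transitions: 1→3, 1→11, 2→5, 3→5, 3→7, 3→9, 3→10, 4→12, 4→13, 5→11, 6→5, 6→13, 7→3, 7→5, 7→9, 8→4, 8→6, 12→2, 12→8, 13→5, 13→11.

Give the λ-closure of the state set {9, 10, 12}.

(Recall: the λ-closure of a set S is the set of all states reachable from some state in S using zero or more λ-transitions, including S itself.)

Start with {9, 10, 12}.
From 12 via λ: add 2, 8.
From 2 via λ: add 5.
From 8 via λ: add 4, 6.
From 4 via λ: add 13.
From 5 via λ: add 11.
No new states can be added; the closed set is {2, 4, 5, 6, 8, 9, 10, 11, 12, 13}.

{2, 4, 5, 6, 8, 9, 10, 11, 12, 13}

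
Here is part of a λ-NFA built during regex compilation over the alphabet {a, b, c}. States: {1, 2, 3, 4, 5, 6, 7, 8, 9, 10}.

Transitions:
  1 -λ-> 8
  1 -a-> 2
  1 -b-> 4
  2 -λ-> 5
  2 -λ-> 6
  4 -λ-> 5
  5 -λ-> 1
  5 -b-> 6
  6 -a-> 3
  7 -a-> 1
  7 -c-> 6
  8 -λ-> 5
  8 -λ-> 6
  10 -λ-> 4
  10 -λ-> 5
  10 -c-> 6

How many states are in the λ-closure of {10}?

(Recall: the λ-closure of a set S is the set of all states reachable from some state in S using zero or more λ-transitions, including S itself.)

Start with {10}.
From 10 via λ: add 4, 5.
From 5 via λ: add 1.
From 1 via λ: add 8.
From 8 via λ: add 6.
λ-closure = {1, 4, 5, 6, 8, 10}, which has 6 states.

6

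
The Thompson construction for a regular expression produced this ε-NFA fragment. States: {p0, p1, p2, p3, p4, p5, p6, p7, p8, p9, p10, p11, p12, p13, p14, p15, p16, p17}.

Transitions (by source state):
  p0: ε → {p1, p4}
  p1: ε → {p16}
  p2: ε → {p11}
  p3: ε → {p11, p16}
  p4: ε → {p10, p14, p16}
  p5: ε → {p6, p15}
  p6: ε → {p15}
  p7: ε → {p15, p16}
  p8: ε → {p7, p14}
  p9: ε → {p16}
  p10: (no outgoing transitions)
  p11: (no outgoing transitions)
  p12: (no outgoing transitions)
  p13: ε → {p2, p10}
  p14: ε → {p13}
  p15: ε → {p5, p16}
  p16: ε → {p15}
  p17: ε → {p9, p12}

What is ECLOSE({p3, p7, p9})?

{p3, p5, p6, p7, p9, p11, p15, p16}

Start with {p3, p7, p9}.
From p3 via ε: add p11, p16.
From p7 via ε: add p15.
From p15 via ε: add p5.
From p5 via ε: add p6.
No new states can be added; the closed set is {p3, p5, p6, p7, p9, p11, p15, p16}.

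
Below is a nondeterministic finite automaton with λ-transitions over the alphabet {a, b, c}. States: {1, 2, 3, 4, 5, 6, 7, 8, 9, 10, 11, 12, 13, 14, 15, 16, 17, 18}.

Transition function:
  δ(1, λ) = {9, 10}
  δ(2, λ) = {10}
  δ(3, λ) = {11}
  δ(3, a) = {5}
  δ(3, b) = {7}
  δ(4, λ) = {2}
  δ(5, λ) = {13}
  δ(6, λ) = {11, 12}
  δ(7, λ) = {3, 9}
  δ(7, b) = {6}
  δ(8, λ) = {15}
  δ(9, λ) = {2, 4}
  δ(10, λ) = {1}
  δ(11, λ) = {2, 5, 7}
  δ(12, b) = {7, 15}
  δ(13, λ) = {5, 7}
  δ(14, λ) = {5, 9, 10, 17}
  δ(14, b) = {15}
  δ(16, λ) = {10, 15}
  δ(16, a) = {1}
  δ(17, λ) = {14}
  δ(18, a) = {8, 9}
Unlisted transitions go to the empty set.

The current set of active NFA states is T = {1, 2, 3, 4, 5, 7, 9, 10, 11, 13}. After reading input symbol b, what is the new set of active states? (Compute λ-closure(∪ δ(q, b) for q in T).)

3 on b → {7}.
7 on b → {6}.
No b-transition from 1, 2, 4, 5, 9, 10, 11, 13.
Union after reading b: {6, 7}.
Now take the λ-closure:
From 6 via λ: add 11, 12.
From 7 via λ: add 3, 9.
From 9 via λ: add 2, 4.
From 11 via λ: add 5.
From 2 via λ: add 10.
From 5 via λ: add 13.
From 10 via λ: add 1.
No new states can be added; the closed set is {1, 2, 3, 4, 5, 6, 7, 9, 10, 11, 12, 13}.

{1, 2, 3, 4, 5, 6, 7, 9, 10, 11, 12, 13}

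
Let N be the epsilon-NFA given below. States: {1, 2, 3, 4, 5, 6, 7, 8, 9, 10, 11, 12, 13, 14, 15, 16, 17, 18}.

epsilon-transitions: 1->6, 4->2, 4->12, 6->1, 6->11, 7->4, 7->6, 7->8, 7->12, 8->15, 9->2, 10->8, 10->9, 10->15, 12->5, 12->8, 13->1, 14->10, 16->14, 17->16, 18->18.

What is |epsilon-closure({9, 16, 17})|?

Start with {9, 16, 17}.
From 9 via epsilon: add 2.
From 16 via epsilon: add 14.
From 14 via epsilon: add 10.
From 10 via epsilon: add 8, 15.
epsilon-closure = {2, 8, 9, 10, 14, 15, 16, 17}, which has 8 states.

8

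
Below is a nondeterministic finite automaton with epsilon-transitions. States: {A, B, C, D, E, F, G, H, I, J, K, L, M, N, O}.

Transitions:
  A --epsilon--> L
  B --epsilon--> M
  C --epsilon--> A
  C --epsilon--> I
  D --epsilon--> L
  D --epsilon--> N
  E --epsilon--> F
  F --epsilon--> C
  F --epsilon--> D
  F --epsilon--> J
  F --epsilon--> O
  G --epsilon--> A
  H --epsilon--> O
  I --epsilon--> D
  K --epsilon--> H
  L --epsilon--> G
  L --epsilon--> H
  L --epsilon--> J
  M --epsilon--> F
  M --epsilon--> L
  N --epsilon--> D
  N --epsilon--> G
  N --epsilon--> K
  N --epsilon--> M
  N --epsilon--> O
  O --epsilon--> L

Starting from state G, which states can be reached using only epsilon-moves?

Start with {G}.
From G via epsilon: add A.
From A via epsilon: add L.
From L via epsilon: add H, J.
From H via epsilon: add O.
No new states can be added; the closed set is {A, G, H, J, L, O}.

{A, G, H, J, L, O}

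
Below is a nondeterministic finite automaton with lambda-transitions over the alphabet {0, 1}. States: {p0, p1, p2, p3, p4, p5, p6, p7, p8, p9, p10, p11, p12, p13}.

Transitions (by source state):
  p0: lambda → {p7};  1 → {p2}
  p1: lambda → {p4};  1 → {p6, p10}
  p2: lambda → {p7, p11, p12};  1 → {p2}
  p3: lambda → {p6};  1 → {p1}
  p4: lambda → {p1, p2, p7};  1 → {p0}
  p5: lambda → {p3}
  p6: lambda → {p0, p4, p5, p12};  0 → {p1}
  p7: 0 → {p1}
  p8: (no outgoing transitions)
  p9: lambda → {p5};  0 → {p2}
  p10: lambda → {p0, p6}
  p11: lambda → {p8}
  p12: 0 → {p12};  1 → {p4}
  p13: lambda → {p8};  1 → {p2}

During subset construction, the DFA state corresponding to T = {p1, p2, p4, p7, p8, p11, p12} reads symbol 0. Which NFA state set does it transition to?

{p1, p2, p4, p7, p8, p11, p12}

p7 on 0 → {p1}.
p12 on 0 → {p12}.
No 0-transition from p1, p2, p4, p8, p11.
Union after reading 0: {p1, p12}.
Now take the lambda-closure:
From p1 via lambda: add p4.
From p4 via lambda: add p2, p7.
From p2 via lambda: add p11.
From p11 via lambda: add p8.
No new states can be added; the closed set is {p1, p2, p4, p7, p8, p11, p12}.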